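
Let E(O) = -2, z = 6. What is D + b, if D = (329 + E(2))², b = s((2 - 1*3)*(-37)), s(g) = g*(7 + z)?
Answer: 107410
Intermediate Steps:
s(g) = 13*g (s(g) = g*(7 + 6) = g*13 = 13*g)
b = 481 (b = 13*((2 - 1*3)*(-37)) = 13*((2 - 3)*(-37)) = 13*(-1*(-37)) = 13*37 = 481)
D = 106929 (D = (329 - 2)² = 327² = 106929)
D + b = 106929 + 481 = 107410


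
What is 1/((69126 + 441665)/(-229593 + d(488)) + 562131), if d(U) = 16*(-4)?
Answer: 229657/129096808276 ≈ 1.7790e-6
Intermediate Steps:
d(U) = -64
1/((69126 + 441665)/(-229593 + d(488)) + 562131) = 1/((69126 + 441665)/(-229593 - 64) + 562131) = 1/(510791/(-229657) + 562131) = 1/(510791*(-1/229657) + 562131) = 1/(-510791/229657 + 562131) = 1/(129096808276/229657) = 229657/129096808276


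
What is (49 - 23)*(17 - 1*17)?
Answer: 0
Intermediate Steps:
(49 - 23)*(17 - 1*17) = 26*(17 - 17) = 26*0 = 0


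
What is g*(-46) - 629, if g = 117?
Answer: -6011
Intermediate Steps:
g*(-46) - 629 = 117*(-46) - 629 = -5382 - 629 = -6011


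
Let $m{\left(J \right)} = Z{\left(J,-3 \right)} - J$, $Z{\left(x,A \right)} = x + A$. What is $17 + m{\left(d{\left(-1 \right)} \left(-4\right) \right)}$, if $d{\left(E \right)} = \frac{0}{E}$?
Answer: $14$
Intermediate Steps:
$Z{\left(x,A \right)} = A + x$
$d{\left(E \right)} = 0$
$m{\left(J \right)} = -3$ ($m{\left(J \right)} = \left(-3 + J\right) - J = -3$)
$17 + m{\left(d{\left(-1 \right)} \left(-4\right) \right)} = 17 - 3 = 14$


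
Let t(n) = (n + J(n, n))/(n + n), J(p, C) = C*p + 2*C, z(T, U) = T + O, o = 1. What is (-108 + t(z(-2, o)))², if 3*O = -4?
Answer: 421201/36 ≈ 11700.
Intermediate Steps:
O = -4/3 (O = (⅓)*(-4) = -4/3 ≈ -1.3333)
z(T, U) = -4/3 + T (z(T, U) = T - 4/3 = -4/3 + T)
J(p, C) = 2*C + C*p
t(n) = (n + n*(2 + n))/(2*n) (t(n) = (n + n*(2 + n))/(n + n) = (n + n*(2 + n))/((2*n)) = (n + n*(2 + n))*(1/(2*n)) = (n + n*(2 + n))/(2*n))
(-108 + t(z(-2, o)))² = (-108 + (3/2 + (-4/3 - 2)/2))² = (-108 + (3/2 + (½)*(-10/3)))² = (-108 + (3/2 - 5/3))² = (-108 - ⅙)² = (-649/6)² = 421201/36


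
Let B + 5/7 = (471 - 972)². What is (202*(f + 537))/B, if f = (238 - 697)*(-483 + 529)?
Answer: -14547939/878501 ≈ -16.560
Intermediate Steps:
B = 1757002/7 (B = -5/7 + (471 - 972)² = -5/7 + (-501)² = -5/7 + 251001 = 1757002/7 ≈ 2.5100e+5)
f = -21114 (f = -459*46 = -21114)
(202*(f + 537))/B = (202*(-21114 + 537))/(1757002/7) = (202*(-20577))*(7/1757002) = -4156554*7/1757002 = -14547939/878501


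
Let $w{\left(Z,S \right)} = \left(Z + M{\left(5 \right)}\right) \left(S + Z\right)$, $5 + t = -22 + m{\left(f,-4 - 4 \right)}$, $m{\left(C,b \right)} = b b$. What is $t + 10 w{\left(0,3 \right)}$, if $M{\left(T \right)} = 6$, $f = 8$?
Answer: $217$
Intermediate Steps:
$m{\left(C,b \right)} = b^{2}$
$t = 37$ ($t = -5 - \left(22 - \left(-4 - 4\right)^{2}\right) = -5 - \left(22 - \left(-8\right)^{2}\right) = -5 + \left(-22 + 64\right) = -5 + 42 = 37$)
$w{\left(Z,S \right)} = \left(6 + Z\right) \left(S + Z\right)$ ($w{\left(Z,S \right)} = \left(Z + 6\right) \left(S + Z\right) = \left(6 + Z\right) \left(S + Z\right)$)
$t + 10 w{\left(0,3 \right)} = 37 + 10 \left(0^{2} + 6 \cdot 3 + 6 \cdot 0 + 3 \cdot 0\right) = 37 + 10 \left(0 + 18 + 0 + 0\right) = 37 + 10 \cdot 18 = 37 + 180 = 217$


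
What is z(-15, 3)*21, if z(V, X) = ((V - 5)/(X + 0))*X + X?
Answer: -357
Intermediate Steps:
z(V, X) = -5 + V + X (z(V, X) = ((-5 + V)/X)*X + X = (-5 + V) + X = -5 + V + X)
z(-15, 3)*21 = (-5 - 15 + 3)*21 = -17*21 = -357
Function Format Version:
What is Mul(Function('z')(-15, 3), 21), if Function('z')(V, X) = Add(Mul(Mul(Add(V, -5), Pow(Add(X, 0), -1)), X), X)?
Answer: -357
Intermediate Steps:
Function('z')(V, X) = Add(-5, V, X) (Function('z')(V, X) = Add(Mul(Mul(Add(-5, V), Pow(X, -1)), X), X) = Add(Mul(Mul(Pow(X, -1), Add(-5, V)), X), X) = Add(Add(-5, V), X) = Add(-5, V, X))
Mul(Function('z')(-15, 3), 21) = Mul(Add(-5, -15, 3), 21) = Mul(-17, 21) = -357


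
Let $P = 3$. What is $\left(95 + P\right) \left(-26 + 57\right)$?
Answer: $3038$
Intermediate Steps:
$\left(95 + P\right) \left(-26 + 57\right) = \left(95 + 3\right) \left(-26 + 57\right) = 98 \cdot 31 = 3038$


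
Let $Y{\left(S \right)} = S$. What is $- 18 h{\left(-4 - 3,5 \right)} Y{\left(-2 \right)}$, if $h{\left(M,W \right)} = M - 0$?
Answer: $-252$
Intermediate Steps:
$h{\left(M,W \right)} = M$ ($h{\left(M,W \right)} = M + 0 = M$)
$- 18 h{\left(-4 - 3,5 \right)} Y{\left(-2 \right)} = - 18 \left(-4 - 3\right) \left(-2\right) = \left(-18\right) \left(-7\right) \left(-2\right) = 126 \left(-2\right) = -252$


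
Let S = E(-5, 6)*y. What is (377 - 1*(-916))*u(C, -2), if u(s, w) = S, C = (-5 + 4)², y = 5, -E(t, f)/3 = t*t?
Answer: -484875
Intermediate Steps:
E(t, f) = -3*t² (E(t, f) = -3*t*t = -3*t²)
C = 1 (C = (-1)² = 1)
S = -375 (S = -3*(-5)²*5 = -3*25*5 = -75*5 = -375)
u(s, w) = -375
(377 - 1*(-916))*u(C, -2) = (377 - 1*(-916))*(-375) = (377 + 916)*(-375) = 1293*(-375) = -484875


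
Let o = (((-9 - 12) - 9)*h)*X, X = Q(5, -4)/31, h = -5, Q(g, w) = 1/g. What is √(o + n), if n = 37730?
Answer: 2*√9064865/31 ≈ 194.24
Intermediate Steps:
Q(g, w) = 1/g
X = 1/155 (X = 1/(5*31) = (⅕)*(1/31) = 1/155 ≈ 0.0064516)
o = 30/31 (o = (((-9 - 12) - 9)*(-5))*(1/155) = ((-21 - 9)*(-5))*(1/155) = -30*(-5)*(1/155) = 150*(1/155) = 30/31 ≈ 0.96774)
√(o + n) = √(30/31 + 37730) = √(1169660/31) = 2*√9064865/31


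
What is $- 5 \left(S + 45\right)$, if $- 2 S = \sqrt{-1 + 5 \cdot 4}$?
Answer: $-225 + \frac{5 \sqrt{19}}{2} \approx -214.1$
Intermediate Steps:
$S = - \frac{\sqrt{19}}{2}$ ($S = - \frac{\sqrt{-1 + 5 \cdot 4}}{2} = - \frac{\sqrt{-1 + 20}}{2} = - \frac{\sqrt{19}}{2} \approx -2.1795$)
$- 5 \left(S + 45\right) = - 5 \left(- \frac{\sqrt{19}}{2} + 45\right) = - 5 \left(45 - \frac{\sqrt{19}}{2}\right) = -225 + \frac{5 \sqrt{19}}{2}$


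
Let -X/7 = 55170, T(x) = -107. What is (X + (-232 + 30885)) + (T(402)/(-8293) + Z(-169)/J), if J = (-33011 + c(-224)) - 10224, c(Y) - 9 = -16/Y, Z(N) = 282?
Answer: -594767971544302/1672872253 ≈ -3.5554e+5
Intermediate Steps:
c(Y) = 9 - 16/Y
X = -386190 (X = -7*55170 = -386190)
J = -605163/14 (J = (-33011 + (9 - 16/(-224))) - 10224 = (-33011 + (9 - 16*(-1/224))) - 10224 = (-33011 + (9 + 1/14)) - 10224 = (-33011 + 127/14) - 10224 = -462027/14 - 10224 = -605163/14 ≈ -43226.)
(X + (-232 + 30885)) + (T(402)/(-8293) + Z(-169)/J) = (-386190 + (-232 + 30885)) + (-107/(-8293) + 282/(-605163/14)) = (-386190 + 30653) + (-107*(-1/8293) + 282*(-14/605163)) = -355537 + (107/8293 - 1316/201721) = -355537 + 10670559/1672872253 = -594767971544302/1672872253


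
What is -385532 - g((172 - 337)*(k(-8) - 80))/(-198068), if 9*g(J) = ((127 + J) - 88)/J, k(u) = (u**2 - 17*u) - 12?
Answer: -4082288579323033/10588715280 ≈ -3.8553e+5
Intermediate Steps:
k(u) = -12 + u**2 - 17*u
g(J) = (39 + J)/(9*J) (g(J) = (((127 + J) - 88)/J)/9 = ((39 + J)/J)/9 = (39 + J)/(9*J))
-385532 - g((172 - 337)*(k(-8) - 80))/(-198068) = -385532 - (39 + (172 - 337)*((-12 + (-8)**2 - 17*(-8)) - 80))/(9*(((172 - 337)*((-12 + (-8)**2 - 17*(-8)) - 80))))/(-198068) = -385532 - (39 - 165*((-12 + 64 + 136) - 80))/(9*((-165*((-12 + 64 + 136) - 80))))*(-1)/198068 = -385532 - (39 - 165*(188 - 80))/(9*((-165*(188 - 80))))*(-1)/198068 = -385532 - (39 - 165*108)/(9*((-165*108)))*(-1)/198068 = -385532 - (1/9)*(39 - 17820)/(-17820)*(-1)/198068 = -385532 - (1/9)*(-1/17820)*(-17781)*(-1)/198068 = -385532 - 5927*(-1)/(53460*198068) = -385532 - 1*(-5927/10588715280) = -385532 + 5927/10588715280 = -4082288579323033/10588715280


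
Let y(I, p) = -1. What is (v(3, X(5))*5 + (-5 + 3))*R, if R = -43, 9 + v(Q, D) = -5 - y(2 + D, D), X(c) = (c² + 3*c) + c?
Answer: 2881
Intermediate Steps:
X(c) = c² + 4*c
v(Q, D) = -13 (v(Q, D) = -9 + (-5 - 1*(-1)) = -9 + (-5 + 1) = -9 - 4 = -13)
(v(3, X(5))*5 + (-5 + 3))*R = (-13*5 + (-5 + 3))*(-43) = (-65 - 2)*(-43) = -67*(-43) = 2881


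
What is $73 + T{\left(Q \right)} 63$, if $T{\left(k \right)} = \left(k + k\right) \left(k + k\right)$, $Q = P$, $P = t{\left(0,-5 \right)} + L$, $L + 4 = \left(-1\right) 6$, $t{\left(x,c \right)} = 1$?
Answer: $20485$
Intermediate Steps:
$L = -10$ ($L = -4 - 6 = -10$)
$P = -9$ ($P = 1 - 10 = -9$)
$Q = -9$
$T{\left(k \right)} = 4 k^{2}$ ($T{\left(k \right)} = 2 k 2 k = 4 k^{2}$)
$73 + T{\left(Q \right)} 63 = 73 + 4 \left(-9\right)^{2} \cdot 63 = 73 + 4 \cdot 81 \cdot 63 = 73 + 324 \cdot 63 = 73 + 20412 = 20485$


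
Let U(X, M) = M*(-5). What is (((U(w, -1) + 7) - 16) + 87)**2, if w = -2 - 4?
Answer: 6889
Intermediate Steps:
w = -6
U(X, M) = -5*M
(((U(w, -1) + 7) - 16) + 87)**2 = (((-5*(-1) + 7) - 16) + 87)**2 = (((5 + 7) - 16) + 87)**2 = ((12 - 16) + 87)**2 = (-4 + 87)**2 = 83**2 = 6889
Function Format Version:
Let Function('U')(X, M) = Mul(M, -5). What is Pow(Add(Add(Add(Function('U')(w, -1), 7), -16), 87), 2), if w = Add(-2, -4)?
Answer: 6889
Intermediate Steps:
w = -6
Function('U')(X, M) = Mul(-5, M)
Pow(Add(Add(Add(Function('U')(w, -1), 7), -16), 87), 2) = Pow(Add(Add(Add(Mul(-5, -1), 7), -16), 87), 2) = Pow(Add(Add(Add(5, 7), -16), 87), 2) = Pow(Add(Add(12, -16), 87), 2) = Pow(Add(-4, 87), 2) = Pow(83, 2) = 6889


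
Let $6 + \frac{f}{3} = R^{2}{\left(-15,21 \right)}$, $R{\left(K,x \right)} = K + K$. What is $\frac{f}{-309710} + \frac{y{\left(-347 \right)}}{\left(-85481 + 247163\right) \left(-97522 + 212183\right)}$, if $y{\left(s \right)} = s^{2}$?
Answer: $- \frac{24841643218787}{2870797969438710} \approx -0.0086532$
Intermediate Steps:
$R{\left(K,x \right)} = 2 K$
$f = 2682$ ($f = -18 + 3 \left(2 \left(-15\right)\right)^{2} = -18 + 3 \left(-30\right)^{2} = -18 + 3 \cdot 900 = -18 + 2700 = 2682$)
$\frac{f}{-309710} + \frac{y{\left(-347 \right)}}{\left(-85481 + 247163\right) \left(-97522 + 212183\right)} = \frac{2682}{-309710} + \frac{\left(-347\right)^{2}}{\left(-85481 + 247163\right) \left(-97522 + 212183\right)} = 2682 \left(- \frac{1}{309710}\right) + \frac{120409}{161682 \cdot 114661} = - \frac{1341}{154855} + \frac{120409}{18538619802} = - \frac{24841643218787}{2870797969438710}$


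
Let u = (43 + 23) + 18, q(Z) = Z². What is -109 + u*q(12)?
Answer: 11987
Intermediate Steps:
u = 84 (u = 66 + 18 = 84)
-109 + u*q(12) = -109 + 84*12² = -109 + 84*144 = -109 + 12096 = 11987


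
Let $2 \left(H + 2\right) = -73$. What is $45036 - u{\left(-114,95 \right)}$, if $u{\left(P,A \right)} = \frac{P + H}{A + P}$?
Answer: $\frac{1711063}{38} \approx 45028.0$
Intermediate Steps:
$H = - \frac{77}{2}$ ($H = -2 + \frac{1}{2} \left(-73\right) = -2 - \frac{73}{2} = - \frac{77}{2} \approx -38.5$)
$u{\left(P,A \right)} = \frac{- \frac{77}{2} + P}{A + P}$ ($u{\left(P,A \right)} = \frac{P - \frac{77}{2}}{A + P} = \frac{- \frac{77}{2} + P}{A + P}$)
$45036 - u{\left(-114,95 \right)} = 45036 - \frac{- \frac{77}{2} - 114}{95 - 114} = 45036 - \frac{1}{-19} \left(- \frac{305}{2}\right) = 45036 - \left(- \frac{1}{19}\right) \left(- \frac{305}{2}\right) = 45036 - \frac{305}{38} = \frac{1711063}{38}$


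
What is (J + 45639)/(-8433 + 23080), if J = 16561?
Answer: 62200/14647 ≈ 4.2466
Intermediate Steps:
(J + 45639)/(-8433 + 23080) = (16561 + 45639)/(-8433 + 23080) = 62200/14647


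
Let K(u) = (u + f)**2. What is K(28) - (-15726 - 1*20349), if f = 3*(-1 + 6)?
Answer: 37924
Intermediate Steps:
f = 15 (f = 3*5 = 15)
K(u) = (15 + u)**2 (K(u) = (u + 15)**2 = (15 + u)**2)
K(28) - (-15726 - 1*20349) = (15 + 28)**2 - (-15726 - 1*20349) = 43**2 - (-15726 - 20349) = 1849 - 1*(-36075) = 1849 + 36075 = 37924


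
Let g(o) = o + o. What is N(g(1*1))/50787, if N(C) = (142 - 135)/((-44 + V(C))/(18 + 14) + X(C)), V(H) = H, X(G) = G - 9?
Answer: -16/964953 ≈ -1.6581e-5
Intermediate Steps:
X(G) = -9 + G
g(o) = 2*o
N(C) = 7/(-83/8 + 33*C/32) (N(C) = (142 - 135)/((-44 + C)/(18 + 14) + (-9 + C)) = 7/((-44 + C)/32 + (-9 + C)) = 7/((-44 + C)*(1/32) + (-9 + C)) = 7/((-11/8 + C/32) + (-9 + C)) = 7/(-83/8 + 33*C/32))
N(g(1*1))/50787 = (224/(-332 + 33*(2*(1*1))))/50787 = (224/(-332 + 33*(2*1)))*(1/50787) = (224/(-332 + 33*2))*(1/50787) = (224/(-332 + 66))*(1/50787) = (224/(-266))*(1/50787) = (224*(-1/266))*(1/50787) = -16/19*1/50787 = -16/964953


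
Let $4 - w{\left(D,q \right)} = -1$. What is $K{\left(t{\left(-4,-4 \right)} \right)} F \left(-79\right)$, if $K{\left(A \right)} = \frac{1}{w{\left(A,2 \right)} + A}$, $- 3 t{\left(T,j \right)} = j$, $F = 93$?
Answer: $- \frac{22041}{19} \approx -1160.1$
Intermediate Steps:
$w{\left(D,q \right)} = 5$ ($w{\left(D,q \right)} = 4 - -1 = 4 + 1 = 5$)
$t{\left(T,j \right)} = - \frac{j}{3}$
$K{\left(A \right)} = \frac{1}{5 + A}$
$K{\left(t{\left(-4,-4 \right)} \right)} F \left(-79\right) = \frac{1}{5 - - \frac{4}{3}} \cdot 93 \left(-79\right) = \frac{1}{5 + \frac{4}{3}} \cdot 93 \left(-79\right) = \frac{1}{\frac{19}{3}} \cdot 93 \left(-79\right) = \frac{3}{19} \cdot 93 \left(-79\right) = \frac{279}{19} \left(-79\right) = - \frac{22041}{19}$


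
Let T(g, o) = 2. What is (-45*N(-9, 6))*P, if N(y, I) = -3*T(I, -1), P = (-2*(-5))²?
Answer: 27000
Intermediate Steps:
P = 100 (P = 10² = 100)
N(y, I) = -6 (N(y, I) = -3*2 = -6)
(-45*N(-9, 6))*P = -45*(-6)*100 = 270*100 = 27000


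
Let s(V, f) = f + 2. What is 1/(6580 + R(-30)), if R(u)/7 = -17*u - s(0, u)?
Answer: 1/10346 ≈ 9.6656e-5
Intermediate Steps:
s(V, f) = 2 + f
R(u) = -14 - 126*u (R(u) = 7*(-17*u - (2 + u)) = 7*(-17*u + (-2 - u)) = 7*(-2 - 18*u) = -14 - 126*u)
1/(6580 + R(-30)) = 1/(6580 + (-14 - 126*(-30))) = 1/(6580 + (-14 + 3780)) = 1/(6580 + 3766) = 1/10346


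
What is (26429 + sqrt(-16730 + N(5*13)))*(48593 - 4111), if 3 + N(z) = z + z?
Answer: 1175614778 + 44482*I*sqrt(16603) ≈ 1.1756e+9 + 5.7316e+6*I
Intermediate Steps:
N(z) = -3 + 2*z (N(z) = -3 + (z + z) = -3 + 2*z)
(26429 + sqrt(-16730 + N(5*13)))*(48593 - 4111) = (26429 + sqrt(-16730 + (-3 + 2*(5*13))))*(48593 - 4111) = (26429 + sqrt(-16730 + (-3 + 2*65)))*44482 = (26429 + sqrt(-16730 + (-3 + 130)))*44482 = (26429 + sqrt(-16730 + 127))*44482 = (26429 + sqrt(-16603))*44482 = (26429 + I*sqrt(16603))*44482 = 1175614778 + 44482*I*sqrt(16603)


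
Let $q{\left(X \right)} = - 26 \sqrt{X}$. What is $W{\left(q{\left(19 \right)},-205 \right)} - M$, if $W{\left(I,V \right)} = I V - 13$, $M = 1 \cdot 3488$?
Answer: $-3501 + 5330 \sqrt{19} \approx 19732.0$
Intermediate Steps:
$M = 3488$
$W{\left(I,V \right)} = -13 + I V$
$W{\left(q{\left(19 \right)},-205 \right)} - M = \left(-13 + - 26 \sqrt{19} \left(-205\right)\right) - 3488 = \left(-13 + 5330 \sqrt{19}\right) - 3488 = -3501 + 5330 \sqrt{19}$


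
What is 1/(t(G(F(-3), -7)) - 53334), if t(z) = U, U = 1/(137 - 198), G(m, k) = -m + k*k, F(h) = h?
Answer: -61/3253375 ≈ -1.8750e-5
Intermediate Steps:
G(m, k) = k² - m (G(m, k) = -m + k² = k² - m)
U = -1/61 (U = 1/(-61) = -1/61 ≈ -0.016393)
t(z) = -1/61
1/(t(G(F(-3), -7)) - 53334) = 1/(-1/61 - 53334) = 1/(-3253375/61) = -61/3253375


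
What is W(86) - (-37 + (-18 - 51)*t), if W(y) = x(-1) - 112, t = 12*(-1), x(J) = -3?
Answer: -906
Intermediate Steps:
t = -12
W(y) = -115 (W(y) = -3 - 112 = -115)
W(86) - (-37 + (-18 - 51)*t) = -115 - (-37 + (-18 - 51)*(-12)) = -115 - (-37 - 69*(-12)) = -115 - (-37 + 828) = -115 - 1*791 = -115 - 791 = -906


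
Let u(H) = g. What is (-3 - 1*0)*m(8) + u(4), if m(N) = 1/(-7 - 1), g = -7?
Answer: -53/8 ≈ -6.6250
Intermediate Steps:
u(H) = -7
m(N) = -⅛ (m(N) = 1/(-8) = -⅛)
(-3 - 1*0)*m(8) + u(4) = (-3 - 1*0)*(-⅛) - 7 = (-3 + 0)*(-⅛) - 7 = -3*(-⅛) - 7 = 3/8 - 7 = -53/8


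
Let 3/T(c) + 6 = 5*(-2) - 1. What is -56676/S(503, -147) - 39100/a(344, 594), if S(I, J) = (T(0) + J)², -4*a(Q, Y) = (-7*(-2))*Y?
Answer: 650350181/40168359 ≈ 16.191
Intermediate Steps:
a(Q, Y) = -7*Y/2 (a(Q, Y) = -(-7*(-2))*Y/4 = -7*Y/2)
T(c) = -3/17 (T(c) = 3/(-6 + (5*(-2) - 1)) = 3/(-6 + (-10 - 1)) = 3/(-6 - 11) = 3/(-17) = 3*(-1/17) = -3/17)
S(I, J) = (-3/17 + J)²
-56676/S(503, -147) - 39100/a(344, 594) = -56676*289/(-3 + 17*(-147))² - 39100/((-7/2*594)) = -56676*289/(-3 - 2499)² - 39100/(-2079) = -56676/((1/289)*(-2502)²) - 39100*(-1/2079) = -56676/((1/289)*6260004) + 39100/2079 = -56676/6260004/289 + 39100/2079 = -56676*289/6260004 + 39100/2079 = -1364947/521667 + 39100/2079 = 650350181/40168359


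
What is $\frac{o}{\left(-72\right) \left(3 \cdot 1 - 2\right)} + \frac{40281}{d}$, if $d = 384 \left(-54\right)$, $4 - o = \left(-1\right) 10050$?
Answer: $- \frac{978611}{6912} \approx -141.58$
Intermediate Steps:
$o = 10054$ ($o = 4 - \left(-1\right) 10050 = 4 - -10050 = 4 + 10050 = 10054$)
$d = -20736$
$\frac{o}{\left(-72\right) \left(3 \cdot 1 - 2\right)} + \frac{40281}{d} = \frac{10054}{\left(-72\right) \left(3 \cdot 1 - 2\right)} + \frac{40281}{-20736} = \frac{10054}{\left(-72\right) \left(3 - 2\right)} + 40281 \left(- \frac{1}{20736}\right) = \frac{10054}{\left(-72\right) 1} - \frac{13427}{6912} = \frac{10054}{-72} - \frac{13427}{6912} = 10054 \left(- \frac{1}{72}\right) - \frac{13427}{6912} = - \frac{5027}{36} - \frac{13427}{6912} = - \frac{978611}{6912}$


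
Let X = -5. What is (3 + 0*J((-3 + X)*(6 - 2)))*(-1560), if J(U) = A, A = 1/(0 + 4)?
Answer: -4680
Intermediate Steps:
A = ¼ (A = 1/4 = ¼ ≈ 0.25000)
J(U) = ¼
(3 + 0*J((-3 + X)*(6 - 2)))*(-1560) = (3 + 0*(¼))*(-1560) = (3 + 0)*(-1560) = 3*(-1560) = -4680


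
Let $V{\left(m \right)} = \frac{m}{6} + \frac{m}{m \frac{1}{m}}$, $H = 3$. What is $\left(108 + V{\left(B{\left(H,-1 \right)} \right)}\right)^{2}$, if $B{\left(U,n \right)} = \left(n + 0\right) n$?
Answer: $\frac{429025}{36} \approx 11917.0$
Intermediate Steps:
$B{\left(U,n \right)} = n^{2}$ ($B{\left(U,n \right)} = n n = n^{2}$)
$V{\left(m \right)} = \frac{7 m}{6}$ ($V{\left(m \right)} = m \frac{1}{6} + \frac{m}{1} = \frac{m}{6} + m 1 = \frac{m}{6} + m = \frac{7 m}{6}$)
$\left(108 + V{\left(B{\left(H,-1 \right)} \right)}\right)^{2} = \left(108 + \frac{7 \left(-1\right)^{2}}{6}\right)^{2} = \left(108 + \frac{7}{6} \cdot 1\right)^{2} = \left(108 + \frac{7}{6}\right)^{2} = \left(\frac{655}{6}\right)^{2} = \frac{429025}{36}$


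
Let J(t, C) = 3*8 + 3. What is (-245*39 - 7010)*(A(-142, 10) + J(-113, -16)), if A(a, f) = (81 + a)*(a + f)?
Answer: -133828635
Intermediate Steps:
J(t, C) = 27 (J(t, C) = 24 + 3 = 27)
(-245*39 - 7010)*(A(-142, 10) + J(-113, -16)) = (-245*39 - 7010)*(((-142)² + 81*(-142) + 81*10 - 142*10) + 27) = (-9555 - 7010)*((20164 - 11502 + 810 - 1420) + 27) = -16565*(8052 + 27) = -16565*8079 = -133828635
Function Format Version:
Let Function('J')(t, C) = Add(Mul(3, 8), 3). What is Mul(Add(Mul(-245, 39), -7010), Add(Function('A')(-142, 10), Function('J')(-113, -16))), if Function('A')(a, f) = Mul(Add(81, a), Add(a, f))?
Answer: -133828635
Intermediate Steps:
Function('J')(t, C) = 27 (Function('J')(t, C) = Add(24, 3) = 27)
Mul(Add(Mul(-245, 39), -7010), Add(Function('A')(-142, 10), Function('J')(-113, -16))) = Mul(Add(Mul(-245, 39), -7010), Add(Add(Pow(-142, 2), Mul(81, -142), Mul(81, 10), Mul(-142, 10)), 27)) = Mul(Add(-9555, -7010), Add(Add(20164, -11502, 810, -1420), 27)) = Mul(-16565, Add(8052, 27)) = Mul(-16565, 8079) = -133828635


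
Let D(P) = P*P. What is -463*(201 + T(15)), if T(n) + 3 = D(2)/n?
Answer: -1376962/15 ≈ -91798.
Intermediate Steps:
D(P) = P²
T(n) = -3 + 4/n (T(n) = -3 + 2²/n = -3 + 4/n)
-463*(201 + T(15)) = -463*(201 + (-3 + 4/15)) = -463*(201 - 41/15) = -463*2974/15 = -1376962/15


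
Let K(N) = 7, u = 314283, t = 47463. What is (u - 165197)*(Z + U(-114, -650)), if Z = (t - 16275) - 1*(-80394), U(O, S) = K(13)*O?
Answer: 16516343424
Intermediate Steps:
U(O, S) = 7*O
Z = 111582 (Z = (47463 - 16275) - 1*(-80394) = 31188 + 80394 = 111582)
(u - 165197)*(Z + U(-114, -650)) = (314283 - 165197)*(111582 + 7*(-114)) = 149086*(111582 - 798) = 149086*110784 = 16516343424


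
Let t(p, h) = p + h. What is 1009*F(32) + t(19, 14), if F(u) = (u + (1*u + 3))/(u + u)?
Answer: 69715/64 ≈ 1089.3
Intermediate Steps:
t(p, h) = h + p
F(u) = (3 + 2*u)/(2*u) (F(u) = (u + (u + 3))/((2*u)) = (u + (3 + u))*(1/(2*u)) = (3 + 2*u)*(1/(2*u)) = (3 + 2*u)/(2*u))
1009*F(32) + t(19, 14) = 1009*((3/2 + 32)/32) + (14 + 19) = 1009*((1/32)*(67/2)) + 33 = 1009*(67/64) + 33 = 67603/64 + 33 = 69715/64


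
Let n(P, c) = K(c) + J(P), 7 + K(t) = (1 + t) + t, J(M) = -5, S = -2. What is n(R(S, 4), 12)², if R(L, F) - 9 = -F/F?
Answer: 169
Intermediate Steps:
R(L, F) = 8 (R(L, F) = 9 - F/F = 9 - 1*1 = 9 - 1 = 8)
K(t) = -6 + 2*t (K(t) = -7 + ((1 + t) + t) = -7 + (1 + 2*t) = -6 + 2*t)
n(P, c) = -11 + 2*c (n(P, c) = (-6 + 2*c) - 5 = -11 + 2*c)
n(R(S, 4), 12)² = (-11 + 2*12)² = (-11 + 24)² = 13² = 169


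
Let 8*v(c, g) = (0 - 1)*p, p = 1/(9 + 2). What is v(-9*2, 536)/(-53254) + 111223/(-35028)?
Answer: -18615360481/5862626352 ≈ -3.1753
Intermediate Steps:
p = 1/11 ≈ 0.090909
v(c, g) = -1/88 (v(c, g) = ((0 - 1)*(1/11))/8 = (-1*1/11)/8 = (1/8)*(-1/11) = -1/88)
v(-9*2, 536)/(-53254) + 111223/(-35028) = -1/88/(-53254) + 111223/(-35028) = -1/88*(-1/53254) + 111223*(-1/35028) = 1/4686352 - 15889/5004 = -18615360481/5862626352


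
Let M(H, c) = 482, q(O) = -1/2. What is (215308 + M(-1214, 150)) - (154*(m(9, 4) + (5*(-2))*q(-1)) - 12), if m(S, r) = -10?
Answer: 216572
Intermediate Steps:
q(O) = -1/2 (q(O) = -1*1/2 = -1/2)
(215308 + M(-1214, 150)) - (154*(m(9, 4) + (5*(-2))*q(-1)) - 12) = (215308 + 482) - (154*(-10 + (5*(-2))*(-1/2)) - 12) = 215790 - (154*(-10 - 10*(-1/2)) - 12) = 215790 - (154*(-10 + 5) - 12) = 215790 - (154*(-5) - 12) = 215790 - (-770 - 12) = 215790 - 1*(-782) = 215790 + 782 = 216572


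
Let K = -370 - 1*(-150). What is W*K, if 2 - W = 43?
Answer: 9020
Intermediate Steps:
K = -220 (K = -370 + 150 = -220)
W = -41 (W = 2 - 1*43 = 2 - 43 = -41)
W*K = -41*(-220) = 9020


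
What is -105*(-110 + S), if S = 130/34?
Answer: 189525/17 ≈ 11149.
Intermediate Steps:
S = 65/17 (S = 130*(1/34) = 65/17 ≈ 3.8235)
-105*(-110 + S) = -105*(-110 + 65/17) = -105*(-1805/17) = 189525/17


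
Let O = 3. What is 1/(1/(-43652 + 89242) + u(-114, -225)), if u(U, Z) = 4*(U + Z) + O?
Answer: -45590/61683269 ≈ -0.00073910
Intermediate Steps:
u(U, Z) = 3 + 4*U + 4*Z (u(U, Z) = 4*(U + Z) + 3 = (4*U + 4*Z) + 3 = 3 + 4*U + 4*Z)
1/(1/(-43652 + 89242) + u(-114, -225)) = 1/(1/(-43652 + 89242) + (3 + 4*(-114) + 4*(-225))) = 1/(1/45590 + (3 - 456 - 900)) = 1/(1/45590 - 1353) = 1/(-61683269/45590) = -45590/61683269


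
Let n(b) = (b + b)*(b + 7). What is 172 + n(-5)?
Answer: 152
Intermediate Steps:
n(b) = 2*b*(7 + b) (n(b) = (2*b)*(7 + b) = 2*b*(7 + b))
172 + n(-5) = 172 + 2*(-5)*(7 - 5) = 172 + 2*(-5)*2 = 172 - 20 = 152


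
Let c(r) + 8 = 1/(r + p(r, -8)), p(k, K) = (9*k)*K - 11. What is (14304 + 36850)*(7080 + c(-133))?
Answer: 1706065316585/4716 ≈ 3.6176e+8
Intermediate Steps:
p(k, K) = -11 + 9*K*k (p(k, K) = 9*K*k - 11 = -11 + 9*K*k)
c(r) = -8 + 1/(-11 - 71*r) (c(r) = -8 + 1/(r + (-11 + 9*(-8)*r)) = -8 + 1/(r + (-11 - 72*r)) = -8 + 1/(-11 - 71*r))
(14304 + 36850)*(7080 + c(-133)) = (14304 + 36850)*(7080 + (-89 - 568*(-133))/(11 + 71*(-133))) = 51154*(7080 + (-89 + 75544)/(11 - 9443)) = 51154*(7080 + 75455/(-9432)) = 51154*(7080 - 1/9432*75455) = 51154*(7080 - 75455/9432) = 51154*(66703105/9432) = 1706065316585/4716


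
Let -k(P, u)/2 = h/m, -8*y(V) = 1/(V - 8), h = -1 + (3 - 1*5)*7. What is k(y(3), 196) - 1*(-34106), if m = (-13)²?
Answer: 5763944/169 ≈ 34106.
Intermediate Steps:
h = -15 (h = -1 + (3 - 5)*7 = -1 - 2*7 = -1 - 14 = -15)
m = 169
y(V) = -1/(8*(-8 + V)) (y(V) = -1/(8*(V - 8)) = -1/(8*(-8 + V)))
k(P, u) = 30/169 (k(P, u) = -(-30)/169 = -2*(-15/169) = 30/169)
k(y(3), 196) - 1*(-34106) = 30/169 - 1*(-34106) = 30/169 + 34106 = 5763944/169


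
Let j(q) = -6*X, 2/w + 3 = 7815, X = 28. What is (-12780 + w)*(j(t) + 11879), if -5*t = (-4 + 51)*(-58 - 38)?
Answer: -83513949967/558 ≈ -1.4967e+8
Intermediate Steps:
w = 1/3906 (w = 2/(-3 + 7815) = 2/7812 = 2*(1/7812) = 1/3906 ≈ 0.00025602)
t = 4512/5 (t = -(-4 + 51)*(-58 - 38)/5 = -47*(-96)/5 = -1/5*(-4512) = 4512/5 ≈ 902.40)
j(q) = -168 (j(q) = -6*28 = -168)
(-12780 + w)*(j(t) + 11879) = (-12780 + 1/3906)*(-168 + 11879) = -49918679/3906*11711 = -83513949967/558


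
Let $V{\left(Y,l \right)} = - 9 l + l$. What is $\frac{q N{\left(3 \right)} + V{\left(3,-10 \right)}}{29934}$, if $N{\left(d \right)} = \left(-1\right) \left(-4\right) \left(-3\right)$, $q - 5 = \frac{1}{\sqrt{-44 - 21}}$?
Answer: $\frac{10}{14967} + \frac{2 i \sqrt{65}}{324285} \approx 0.00066814 + 4.9723 \cdot 10^{-5} i$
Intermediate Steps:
$V{\left(Y,l \right)} = - 8 l$
$q = 5 - \frac{i \sqrt{65}}{65}$ ($q = 5 + \frac{1}{\sqrt{-44 - 21}} = 5 + \frac{1}{\sqrt{-65}} = 5 + \frac{1}{i \sqrt{65}} = 5 - \frac{i \sqrt{65}}{65} \approx 5.0 - 0.12403 i$)
$N{\left(d \right)} = -12$ ($N{\left(d \right)} = 4 \left(-3\right) = -12$)
$\frac{q N{\left(3 \right)} + V{\left(3,-10 \right)}}{29934} = \frac{\left(5 - \frac{i \sqrt{65}}{65}\right) \left(-12\right) - -80}{29934} = \left(\left(-60 + \frac{12 i \sqrt{65}}{65}\right) + 80\right) \frac{1}{29934} = \left(20 + \frac{12 i \sqrt{65}}{65}\right) \frac{1}{29934} = \frac{10}{14967} + \frac{2 i \sqrt{65}}{324285}$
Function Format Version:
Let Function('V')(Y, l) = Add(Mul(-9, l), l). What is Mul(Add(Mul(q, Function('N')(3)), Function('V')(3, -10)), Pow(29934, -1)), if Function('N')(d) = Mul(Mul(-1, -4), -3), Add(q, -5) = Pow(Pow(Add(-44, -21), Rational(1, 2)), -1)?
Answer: Add(Rational(10, 14967), Mul(Rational(2, 324285), I, Pow(65, Rational(1, 2)))) ≈ Add(0.00066814, Mul(4.9723e-5, I))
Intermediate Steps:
Function('V')(Y, l) = Mul(-8, l)
q = Add(5, Mul(Rational(-1, 65), I, Pow(65, Rational(1, 2)))) (q = Add(5, Pow(Pow(Add(-44, -21), Rational(1, 2)), -1)) = Add(5, Pow(Pow(-65, Rational(1, 2)), -1)) = Add(5, Pow(Mul(I, Pow(65, Rational(1, 2))), -1)) = Add(5, Mul(Rational(-1, 65), I, Pow(65, Rational(1, 2)))) ≈ Add(5.0000, Mul(-0.12403, I)))
Function('N')(d) = -12 (Function('N')(d) = Mul(4, -3) = -12)
Mul(Add(Mul(q, Function('N')(3)), Function('V')(3, -10)), Pow(29934, -1)) = Mul(Add(Mul(Add(5, Mul(Rational(-1, 65), I, Pow(65, Rational(1, 2)))), -12), Mul(-8, -10)), Pow(29934, -1)) = Mul(Add(Add(-60, Mul(Rational(12, 65), I, Pow(65, Rational(1, 2)))), 80), Rational(1, 29934)) = Mul(Add(20, Mul(Rational(12, 65), I, Pow(65, Rational(1, 2)))), Rational(1, 29934)) = Add(Rational(10, 14967), Mul(Rational(2, 324285), I, Pow(65, Rational(1, 2))))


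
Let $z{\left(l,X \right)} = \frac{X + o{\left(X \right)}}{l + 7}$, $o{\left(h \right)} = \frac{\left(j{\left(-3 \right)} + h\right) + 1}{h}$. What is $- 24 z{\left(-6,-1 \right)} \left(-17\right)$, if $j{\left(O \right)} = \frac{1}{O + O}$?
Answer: $-340$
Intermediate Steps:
$j{\left(O \right)} = \frac{1}{2 O}$
$o{\left(h \right)} = \frac{\frac{5}{6} + h}{h}$ ($o{\left(h \right)} = \frac{\left(\frac{1}{2 \left(-3\right)} + h\right) + 1}{h} = \frac{\left(\frac{1}{2} \left(- \frac{1}{3}\right) + h\right) + 1}{h} = \frac{\left(- \frac{1}{6} + h\right) + 1}{h} = \frac{\frac{5}{6} + h}{h}$)
$z{\left(l,X \right)} = \frac{X + \frac{\frac{5}{6} + X}{X}}{7 + l}$ ($z{\left(l,X \right)} = \frac{X + \frac{\frac{5}{6} + X}{X}}{l + 7} = \frac{X + \frac{\frac{5}{6} + X}{X}}{7 + l}$)
$- 24 z{\left(-6,-1 \right)} \left(-17\right) = - 24 \frac{\frac{5}{6} - 1 + \left(-1\right)^{2}}{\left(-1\right) \left(7 - 6\right)} \left(-17\right) = - 24 \left(- \frac{\frac{5}{6} - 1 + 1}{1}\right) \left(-17\right) = - 24 \left(\left(-1\right) 1 \cdot \frac{5}{6}\right) \left(-17\right) = \left(-24\right) \left(- \frac{5}{6}\right) \left(-17\right) = 20 \left(-17\right) = -340$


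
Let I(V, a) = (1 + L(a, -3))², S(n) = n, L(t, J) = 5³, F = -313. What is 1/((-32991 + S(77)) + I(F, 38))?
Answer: -1/17038 ≈ -5.8692e-5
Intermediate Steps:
L(t, J) = 125
I(V, a) = 15876 (I(V, a) = (1 + 125)² = 126² = 15876)
1/((-32991 + S(77)) + I(F, 38)) = 1/((-32991 + 77) + 15876) = 1/(-32914 + 15876) = 1/(-17038) = -1/17038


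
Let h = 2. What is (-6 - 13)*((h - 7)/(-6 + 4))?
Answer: -95/2 ≈ -47.500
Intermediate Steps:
(-6 - 13)*((h - 7)/(-6 + 4)) = (-6 - 13)*((2 - 7)/(-6 + 4)) = -(-95)/(-2) = -(-95)*(-1)/2 = -19*5/2 = -95/2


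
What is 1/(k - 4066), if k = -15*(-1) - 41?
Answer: -1/4092 ≈ -0.00024438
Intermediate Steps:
k = -26 (k = 15 - 41 = -26)
1/(k - 4066) = 1/(-26 - 4066) = 1/(-4092) = -1/4092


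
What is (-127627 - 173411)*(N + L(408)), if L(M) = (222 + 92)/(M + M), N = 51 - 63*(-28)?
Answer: -37161987121/68 ≈ -5.4650e+8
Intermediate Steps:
N = 1815 (N = 51 + 1764 = 1815)
L(M) = 157/M (L(M) = 314/((2*M)) = 314*(1/(2*M)) = 157/M)
(-127627 - 173411)*(N + L(408)) = (-127627 - 173411)*(1815 + 157/408) = -301038*(1815 + 157*(1/408)) = -301038*(1815 + 157/408) = -301038*740677/408 = -37161987121/68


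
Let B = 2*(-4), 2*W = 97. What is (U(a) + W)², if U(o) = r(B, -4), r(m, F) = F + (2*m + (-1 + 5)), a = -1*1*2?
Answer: 4225/4 ≈ 1056.3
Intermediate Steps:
W = 97/2 (W = (½)*97 = 97/2 ≈ 48.500)
B = -8
a = -2 (a = -1*2 = -2)
r(m, F) = 4 + F + 2*m (r(m, F) = F + (2*m + 4) = F + (4 + 2*m) = 4 + F + 2*m)
U(o) = -16 (U(o) = 4 - 4 + 2*(-8) = 4 - 4 - 16 = -16)
(U(a) + W)² = (-16 + 97/2)² = (65/2)² = 4225/4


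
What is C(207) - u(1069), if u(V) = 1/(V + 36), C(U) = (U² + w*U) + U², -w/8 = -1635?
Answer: 3086550089/1105 ≈ 2.7933e+6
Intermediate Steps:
w = 13080 (w = -8*(-1635) = 13080)
C(U) = 2*U² + 13080*U (C(U) = (U² + 13080*U) + U² = 2*U² + 13080*U)
u(V) = 1/(36 + V)
C(207) - u(1069) = 2*207*(6540 + 207) - 1/(36 + 1069) = 2*207*6747 - 1/1105 = 2793258 - 1*1/1105 = 2793258 - 1/1105 = 3086550089/1105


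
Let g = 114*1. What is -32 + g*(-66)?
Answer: -7556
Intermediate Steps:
g = 114
-32 + g*(-66) = -32 + 114*(-66) = -32 - 7524 = -7556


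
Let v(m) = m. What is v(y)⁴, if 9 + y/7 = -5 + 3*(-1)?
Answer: 200533921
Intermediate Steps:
y = -119 (y = -63 + 7*(-5 + 3*(-1)) = -63 + 7*(-5 - 3) = -63 + 7*(-8) = -63 - 56 = -119)
v(y)⁴ = (-119)⁴ = 200533921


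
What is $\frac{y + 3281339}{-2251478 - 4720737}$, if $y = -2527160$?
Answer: $- \frac{754179}{6972215} \approx -0.10817$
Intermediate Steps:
$\frac{y + 3281339}{-2251478 - 4720737} = \frac{-2527160 + 3281339}{-2251478 - 4720737} = \frac{754179}{-6972215} = 754179 \left(- \frac{1}{6972215}\right) = - \frac{754179}{6972215}$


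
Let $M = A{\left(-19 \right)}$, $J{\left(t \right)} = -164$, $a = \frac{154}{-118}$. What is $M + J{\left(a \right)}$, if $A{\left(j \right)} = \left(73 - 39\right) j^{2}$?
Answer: $12110$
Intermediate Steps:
$A{\left(j \right)} = 34 j^{2}$ ($A{\left(j \right)} = \left(73 - 39\right) j^{2} = 34 j^{2}$)
$a = - \frac{77}{59}$ ($a = 154 \left(- \frac{1}{118}\right) = - \frac{77}{59} \approx -1.3051$)
$M = 12274$ ($M = 34 \left(-19\right)^{2} = 34 \cdot 361 = 12274$)
$M + J{\left(a \right)} = 12274 - 164 = 12110$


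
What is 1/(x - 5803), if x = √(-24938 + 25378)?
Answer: -5803/33674369 - 2*√110/33674369 ≈ -0.00017295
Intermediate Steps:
x = 2*√110 (x = √440 = 2*√110 ≈ 20.976)
1/(x - 5803) = 1/(2*√110 - 5803) = 1/(-5803 + 2*√110)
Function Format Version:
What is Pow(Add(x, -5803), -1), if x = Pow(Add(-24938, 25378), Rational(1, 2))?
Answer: Add(Rational(-5803, 33674369), Mul(Rational(-2, 33674369), Pow(110, Rational(1, 2)))) ≈ -0.00017295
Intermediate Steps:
x = Mul(2, Pow(110, Rational(1, 2))) (x = Pow(440, Rational(1, 2)) = Mul(2, Pow(110, Rational(1, 2))) ≈ 20.976)
Pow(Add(x, -5803), -1) = Pow(Add(Mul(2, Pow(110, Rational(1, 2))), -5803), -1) = Pow(Add(-5803, Mul(2, Pow(110, Rational(1, 2)))), -1)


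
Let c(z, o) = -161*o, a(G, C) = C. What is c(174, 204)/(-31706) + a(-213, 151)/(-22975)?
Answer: 374901647/364222675 ≈ 1.0293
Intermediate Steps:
c(174, 204)/(-31706) + a(-213, 151)/(-22975) = -161*204/(-31706) + 151/(-22975) = -32844*(-1/31706) + 151*(-1/22975) = 16422/15853 - 151/22975 = 374901647/364222675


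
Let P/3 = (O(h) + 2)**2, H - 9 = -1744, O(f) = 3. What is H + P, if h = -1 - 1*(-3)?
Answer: -1660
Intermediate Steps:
h = 2 (h = -1 + 3 = 2)
H = -1735 (H = 9 - 1744 = -1735)
P = 75 (P = 3*(3 + 2)**2 = 3*5**2 = 3*25 = 75)
H + P = -1735 + 75 = -1660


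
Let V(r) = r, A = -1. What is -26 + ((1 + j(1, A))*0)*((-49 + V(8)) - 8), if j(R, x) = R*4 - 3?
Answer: -26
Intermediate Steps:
j(R, x) = -3 + 4*R (j(R, x) = 4*R - 3 = -3 + 4*R)
-26 + ((1 + j(1, A))*0)*((-49 + V(8)) - 8) = -26 + ((1 + (-3 + 4*1))*0)*((-49 + 8) - 8) = -26 + ((1 + (-3 + 4))*0)*(-41 - 8) = -26 + ((1 + 1)*0)*(-49) = -26 + (2*0)*(-49) = -26 + 0*(-49) = -26 + 0 = -26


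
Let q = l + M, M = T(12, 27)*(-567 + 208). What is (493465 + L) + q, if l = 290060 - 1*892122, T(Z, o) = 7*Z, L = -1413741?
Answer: -1552494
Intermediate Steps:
l = -602062 (l = 290060 - 892122 = -602062)
M = -30156 (M = (7*12)*(-567 + 208) = 84*(-359) = -30156)
q = -632218 (q = -602062 - 30156 = -632218)
(493465 + L) + q = (493465 - 1413741) - 632218 = -920276 - 632218 = -1552494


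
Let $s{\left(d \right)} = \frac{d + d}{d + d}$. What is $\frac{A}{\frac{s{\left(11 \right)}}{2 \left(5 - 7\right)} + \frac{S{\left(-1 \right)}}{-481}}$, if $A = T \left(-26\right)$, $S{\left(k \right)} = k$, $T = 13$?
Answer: $\frac{650312}{477} \approx 1363.3$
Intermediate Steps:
$s{\left(d \right)} = 1$ ($s{\left(d \right)} = \frac{2 d}{2 d} = 2 d \frac{1}{2 d} = 1$)
$A = -338$ ($A = 13 \left(-26\right) = -338$)
$\frac{A}{\frac{s{\left(11 \right)}}{2 \left(5 - 7\right)} + \frac{S{\left(-1 \right)}}{-481}} = - \frac{338}{1 \frac{1}{2 \left(5 - 7\right)} - \frac{1}{-481}} = - \frac{338}{1 \frac{1}{2 \left(-2\right)} - - \frac{1}{481}} = - \frac{338}{1 \frac{1}{-4} + \frac{1}{481}} = - \frac{338}{1 \left(- \frac{1}{4}\right) + \frac{1}{481}} = - \frac{338}{- \frac{1}{4} + \frac{1}{481}} = - \frac{338}{- \frac{477}{1924}} = \left(-338\right) \left(- \frac{1924}{477}\right) = \frac{650312}{477}$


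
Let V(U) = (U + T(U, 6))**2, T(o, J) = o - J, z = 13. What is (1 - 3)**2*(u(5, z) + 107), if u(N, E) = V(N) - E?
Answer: 440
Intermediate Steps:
V(U) = (-6 + 2*U)**2 (V(U) = (U + (U - 1*6))**2 = (U + (U - 6))**2 = (U + (-6 + U))**2 = (-6 + 2*U)**2)
u(N, E) = -E + 4*(-3 + N)**2 (u(N, E) = 4*(-3 + N)**2 - E = -E + 4*(-3 + N)**2)
(1 - 3)**2*(u(5, z) + 107) = (1 - 3)**2*((-1*13 + 4*(-3 + 5)**2) + 107) = (-2)**2*((-13 + 4*2**2) + 107) = 4*((-13 + 4*4) + 107) = 4*((-13 + 16) + 107) = 4*(3 + 107) = 4*110 = 440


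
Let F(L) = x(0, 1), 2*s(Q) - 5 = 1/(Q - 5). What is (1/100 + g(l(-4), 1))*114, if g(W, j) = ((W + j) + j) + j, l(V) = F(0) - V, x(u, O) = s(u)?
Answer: 53637/50 ≈ 1072.7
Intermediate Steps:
s(Q) = 5/2 + 1/(2*(-5 + Q)) (s(Q) = 5/2 + 1/(2*(Q - 5)) = 5/2 + 1/(2*(-5 + Q)))
x(u, O) = (-24 + 5*u)/(2*(-5 + u))
F(L) = 12/5 (F(L) = (-24 + 5*0)/(2*(-5 + 0)) = (1/2)*(-24 + 0)/(-5) = (1/2)*(-1/5)*(-24) = 12/5)
l(V) = 12/5 - V
g(W, j) = W + 3*j (g(W, j) = (W + 2*j) + j = W + 3*j)
(1/100 + g(l(-4), 1))*114 = (1/100 + ((12/5 - 1*(-4)) + 3*1))*114 = (1/100 + ((12/5 + 4) + 3))*114 = (1/100 + (32/5 + 3))*114 = (1/100 + 47/5)*114 = (941/100)*114 = 53637/50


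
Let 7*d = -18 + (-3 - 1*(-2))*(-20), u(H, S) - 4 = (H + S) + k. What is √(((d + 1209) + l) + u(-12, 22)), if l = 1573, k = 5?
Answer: √137263/7 ≈ 52.927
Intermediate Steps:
u(H, S) = 9 + H + S (u(H, S) = 4 + ((H + S) + 5) = 4 + (5 + H + S) = 9 + H + S)
d = 2/7 (d = (-18 + (-3 - 1*(-2))*(-20))/7 = (-18 + (-3 + 2)*(-20))/7 = (-18 - 1*(-20))/7 = (-18 + 20)/7 = (⅐)*2 = 2/7 ≈ 0.28571)
√(((d + 1209) + l) + u(-12, 22)) = √(((2/7 + 1209) + 1573) + (9 - 12 + 22)) = √((8465/7 + 1573) + 19) = √(19476/7 + 19) = √(19609/7) = √137263/7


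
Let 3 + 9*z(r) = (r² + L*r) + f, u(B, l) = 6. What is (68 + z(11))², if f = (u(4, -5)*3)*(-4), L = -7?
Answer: 337561/81 ≈ 4167.4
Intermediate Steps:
f = -72 (f = (6*3)*(-4) = 18*(-4) = -72)
z(r) = -25/3 - 7*r/9 + r²/9 (z(r) = -⅓ + ((r² - 7*r) - 72)/9 = -⅓ + (-72 + r² - 7*r)/9 = -⅓ + (-8 - 7*r/9 + r²/9) = -25/3 - 7*r/9 + r²/9)
(68 + z(11))² = (68 + (-25/3 - 7/9*11 + (⅑)*11²))² = (68 + (-25/3 - 77/9 + (⅑)*121))² = (68 + (-25/3 - 77/9 + 121/9))² = (68 - 31/9)² = (581/9)² = 337561/81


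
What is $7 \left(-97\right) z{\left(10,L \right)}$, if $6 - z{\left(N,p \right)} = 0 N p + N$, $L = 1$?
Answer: $2716$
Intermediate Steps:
$z{\left(N,p \right)} = 6 - N$ ($z{\left(N,p \right)} = 6 - \left(0 N p + N\right) = 6 - \left(0 p + N\right) = 6 - \left(0 + N\right) = 6 - N$)
$7 \left(-97\right) z{\left(10,L \right)} = 7 \left(-97\right) \left(6 - 10\right) = - 679 \left(6 - 10\right) = \left(-679\right) \left(-4\right) = 2716$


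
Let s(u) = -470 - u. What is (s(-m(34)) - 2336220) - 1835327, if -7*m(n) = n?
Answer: -29204153/7 ≈ -4.1720e+6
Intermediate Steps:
m(n) = -n/7
(s(-m(34)) - 2336220) - 1835327 = ((-470 - (-1)*(-⅐*34)) - 2336220) - 1835327 = ((-470 - (-1)*(-34)/7) - 2336220) - 1835327 = ((-470 - 1*34/7) - 2336220) - 1835327 = ((-470 - 34/7) - 2336220) - 1835327 = (-3324/7 - 2336220) - 1835327 = -16356864/7 - 1835327 = -29204153/7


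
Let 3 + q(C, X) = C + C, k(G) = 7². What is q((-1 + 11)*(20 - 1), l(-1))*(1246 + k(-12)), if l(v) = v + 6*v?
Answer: 488215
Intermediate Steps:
k(G) = 49
l(v) = 7*v
q(C, X) = -3 + 2*C (q(C, X) = -3 + (C + C) = -3 + 2*C)
q((-1 + 11)*(20 - 1), l(-1))*(1246 + k(-12)) = (-3 + 2*((-1 + 11)*(20 - 1)))*(1246 + 49) = (-3 + 2*(10*19))*1295 = (-3 + 2*190)*1295 = (-3 + 380)*1295 = 377*1295 = 488215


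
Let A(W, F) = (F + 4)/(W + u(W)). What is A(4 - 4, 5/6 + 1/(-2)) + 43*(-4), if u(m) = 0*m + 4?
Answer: -2051/12 ≈ -170.92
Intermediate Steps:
u(m) = 4 (u(m) = 0 + 4 = 4)
A(W, F) = (4 + F)/(4 + W) (A(W, F) = (F + 4)/(W + 4) = (4 + F)/(4 + W))
A(4 - 4, 5/6 + 1/(-2)) + 43*(-4) = (4 + (5/6 + 1/(-2)))/(4 + (4 - 4)) + 43*(-4) = (4 + (5*(⅙) + 1*(-½)))/(4 + 0) - 172 = (4 + (⅚ - ½))/4 - 172 = (4 + ⅓)/4 - 172 = (¼)*(13/3) - 172 = 13/12 - 172 = -2051/12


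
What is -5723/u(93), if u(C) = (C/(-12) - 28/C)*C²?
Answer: 22892/278535 ≈ 0.082187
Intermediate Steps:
u(C) = C²*(-28/C - C/12) (u(C) = (C*(-1/12) - 28/C)*C² = (-C/12 - 28/C)*C² = (-28/C - C/12)*C² = C²*(-28/C - C/12))
-5723/u(93) = -5723*(-4/(31*(336 + 93²))) = -5723*(-4/(31*(336 + 8649))) = -5723/((-1/12*93*8985)) = -5723/(-278535/4) = -5723*(-4/278535) = 22892/278535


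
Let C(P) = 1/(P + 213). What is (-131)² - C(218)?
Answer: 7396390/431 ≈ 17161.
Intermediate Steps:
C(P) = 1/(213 + P)
(-131)² - C(218) = (-131)² - 1/(213 + 218) = 17161 - 1/431 = 7396390/431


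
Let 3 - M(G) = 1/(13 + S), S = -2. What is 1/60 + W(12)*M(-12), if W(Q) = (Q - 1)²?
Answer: 21121/60 ≈ 352.02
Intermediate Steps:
M(G) = 32/11 (M(G) = 3 - 1/(13 - 2) = 3 - 1/11 = 32/11)
W(Q) = (-1 + Q)²
1/60 + W(12)*M(-12) = 1/60 + (-1 + 12)²*(32/11) = 1/60 + 11²*(32/11) = 1/60 + 121*(32/11) = 1/60 + 352 = 21121/60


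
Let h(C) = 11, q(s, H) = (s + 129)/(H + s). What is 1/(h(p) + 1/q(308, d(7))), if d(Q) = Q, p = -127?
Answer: 437/5122 ≈ 0.085318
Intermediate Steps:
q(s, H) = (129 + s)/(H + s)
1/(h(p) + 1/q(308, d(7))) = 1/(11 + 1/((129 + 308)/(7 + 308))) = 1/(11 + 1/(437/315)) = 1/(11 + 315/437) = 1/(5122/437) = 437/5122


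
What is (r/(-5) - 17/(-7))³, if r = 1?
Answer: 474552/42875 ≈ 11.068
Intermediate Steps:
(r/(-5) - 17/(-7))³ = (1/(-5) - 17/(-7))³ = (1*(-⅕) - 17*(-⅐))³ = (-⅕ + 17/7)³ = (78/35)³ = 474552/42875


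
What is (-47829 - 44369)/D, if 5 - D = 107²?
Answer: 46099/5722 ≈ 8.0564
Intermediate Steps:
D = -11444 (D = 5 - 1*107² = 5 - 1*11449 = 5 - 11449 = -11444)
(-47829 - 44369)/D = (-47829 - 44369)/(-11444) = -92198*(-1/11444) = 46099/5722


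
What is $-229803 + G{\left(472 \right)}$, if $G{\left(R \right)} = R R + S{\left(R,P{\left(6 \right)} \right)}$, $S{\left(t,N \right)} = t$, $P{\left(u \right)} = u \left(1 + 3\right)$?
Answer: $-6547$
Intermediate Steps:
$P{\left(u \right)} = 4 u$ ($P{\left(u \right)} = u 4 = 4 u$)
$G{\left(R \right)} = R + R^{2}$ ($G{\left(R \right)} = R R + R = R^{2} + R = R + R^{2}$)
$-229803 + G{\left(472 \right)} = -229803 + 472 \left(1 + 472\right) = -229803 + 472 \cdot 473 = -229803 + 223256 = -6547$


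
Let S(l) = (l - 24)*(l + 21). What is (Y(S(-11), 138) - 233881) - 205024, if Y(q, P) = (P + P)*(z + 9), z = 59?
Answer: -420137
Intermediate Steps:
S(l) = (-24 + l)*(21 + l)
Y(q, P) = 136*P (Y(q, P) = (P + P)*(59 + 9) = (2*P)*68 = 136*P)
(Y(S(-11), 138) - 233881) - 205024 = (136*138 - 233881) - 205024 = (18768 - 233881) - 205024 = -215113 - 205024 = -420137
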